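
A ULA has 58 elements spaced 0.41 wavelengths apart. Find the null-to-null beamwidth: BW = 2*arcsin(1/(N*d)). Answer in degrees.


1/(N*d) = 1/(58*0.41) = 0.042052
BW = 2*arcsin(0.042052) = 4.8 degrees

4.8 degrees


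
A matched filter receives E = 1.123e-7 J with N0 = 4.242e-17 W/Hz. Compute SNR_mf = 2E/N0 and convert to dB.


SNR_lin = 2 * 1.123e-7 / 4.242e-17 = 5.295e9
SNR_dB = 10*log10(5.295e9) = 97.2 dB

97.2 dB


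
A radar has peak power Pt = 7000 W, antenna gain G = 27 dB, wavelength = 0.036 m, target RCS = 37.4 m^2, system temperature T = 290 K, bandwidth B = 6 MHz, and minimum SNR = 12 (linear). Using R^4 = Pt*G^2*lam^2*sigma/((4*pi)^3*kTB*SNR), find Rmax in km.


G_lin = 10^(27/10) = 501.187234
R^4 = 7000 * 501.187234^2 * 0.036^2 * 37.4 / ((4*pi)^3 * 1.38e-23 * 290 * 6000000.0 * 12)
R^4 = 1.49051e17 m^4
R_max = (1.49051e17)^(1/4) = 19648.7 m = 19.6 km

19.6 km


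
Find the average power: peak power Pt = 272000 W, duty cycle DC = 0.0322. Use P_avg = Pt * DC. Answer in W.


P_avg = 272000 * 0.0322 = 8758.4 W

8758.4 W


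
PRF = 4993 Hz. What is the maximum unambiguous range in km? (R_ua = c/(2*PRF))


R_ua = 3e8 / (2 * 4993) = 30042.1 m = 30.0 km

30.0 km


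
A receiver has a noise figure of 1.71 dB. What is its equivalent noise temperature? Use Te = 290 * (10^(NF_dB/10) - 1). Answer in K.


NF_lin = 10^(1.71/10) = 1.482518
Te = 290 * (1.482518 - 1) = 139.9 K

139.9 K


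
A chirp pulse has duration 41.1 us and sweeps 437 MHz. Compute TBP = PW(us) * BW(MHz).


TBP = 41.1 * 437 = 17960.7

17960.7


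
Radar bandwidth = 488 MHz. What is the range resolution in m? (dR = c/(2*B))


dR = 3e8 / (2 * 488000000.0) = 0.31 m

0.31 m


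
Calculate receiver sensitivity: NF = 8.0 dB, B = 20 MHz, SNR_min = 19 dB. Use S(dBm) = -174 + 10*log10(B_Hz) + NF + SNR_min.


10*log10(20000000.0) = 73.01
S = -174 + 73.01 + 8.0 + 19 = -74.0 dBm

-74.0 dBm


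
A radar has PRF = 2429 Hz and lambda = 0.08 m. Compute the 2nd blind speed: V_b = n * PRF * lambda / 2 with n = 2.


V_blind = 2 * 2429 * 0.08 / 2 = 194.3 m/s

194.3 m/s


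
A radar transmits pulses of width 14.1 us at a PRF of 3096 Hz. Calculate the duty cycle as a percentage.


DC = 14.1e-6 * 3096 * 100 = 4.37%

4.37%


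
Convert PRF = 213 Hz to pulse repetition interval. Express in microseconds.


PRI = 1/213 = 0.0046948357 s = 4694.8 us

4694.8 us


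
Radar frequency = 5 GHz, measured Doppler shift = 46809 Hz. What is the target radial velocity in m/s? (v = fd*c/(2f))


v = 46809 * 3e8 / (2 * 5000000000.0) = 1404.3 m/s

1404.3 m/s


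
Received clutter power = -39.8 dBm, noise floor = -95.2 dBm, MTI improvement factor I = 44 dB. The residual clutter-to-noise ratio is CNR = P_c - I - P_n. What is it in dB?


CNR = -39.8 - 44 - (-95.2) = 11.4 dB

11.4 dB


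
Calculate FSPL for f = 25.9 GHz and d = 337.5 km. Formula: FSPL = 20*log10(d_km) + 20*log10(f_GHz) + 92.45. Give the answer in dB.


20*log10(337.5) = 50.57
20*log10(25.9) = 28.27
FSPL = 171.3 dB

171.3 dB


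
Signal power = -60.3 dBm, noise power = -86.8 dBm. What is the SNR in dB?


SNR = -60.3 - (-86.8) = 26.5 dB

26.5 dB


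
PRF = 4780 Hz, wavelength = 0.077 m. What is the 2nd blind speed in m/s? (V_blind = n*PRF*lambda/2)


V_blind = 2 * 4780 * 0.077 / 2 = 368.1 m/s

368.1 m/s


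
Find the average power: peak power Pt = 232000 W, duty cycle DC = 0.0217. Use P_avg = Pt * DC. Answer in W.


P_avg = 232000 * 0.0217 = 5034.4 W

5034.4 W


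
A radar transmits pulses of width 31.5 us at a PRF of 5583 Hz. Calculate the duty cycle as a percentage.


DC = 31.5e-6 * 5583 * 100 = 17.59%

17.59%


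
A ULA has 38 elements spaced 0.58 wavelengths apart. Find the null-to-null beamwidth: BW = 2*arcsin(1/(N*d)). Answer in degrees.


1/(N*d) = 1/(38*0.58) = 0.045372
BW = 2*arcsin(0.045372) = 5.2 degrees

5.2 degrees


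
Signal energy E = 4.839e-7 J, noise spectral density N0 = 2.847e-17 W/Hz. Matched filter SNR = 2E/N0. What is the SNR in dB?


SNR_lin = 2 * 4.839e-7 / 2.847e-17 = 3.399e10
SNR_dB = 10*log10(3.399e10) = 105.3 dB

105.3 dB


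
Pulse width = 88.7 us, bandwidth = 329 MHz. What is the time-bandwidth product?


TBP = 88.7 * 329 = 29182.3

29182.3


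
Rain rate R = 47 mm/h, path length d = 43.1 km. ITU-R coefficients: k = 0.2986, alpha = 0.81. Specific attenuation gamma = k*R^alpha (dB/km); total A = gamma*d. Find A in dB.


gamma = 0.2986 * 47^0.81 = 6.752881 dB/km
A = 6.752881 * 43.1 = 291.05 dB

291.05 dB


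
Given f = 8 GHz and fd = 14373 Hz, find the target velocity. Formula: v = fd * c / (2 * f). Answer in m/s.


v = 14373 * 3e8 / (2 * 8000000000.0) = 269.5 m/s

269.5 m/s


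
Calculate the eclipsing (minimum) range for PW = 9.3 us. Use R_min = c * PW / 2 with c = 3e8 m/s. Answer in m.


R_min = 3e8 * 9.3e-6 / 2 = 1395.0 m

1395.0 m


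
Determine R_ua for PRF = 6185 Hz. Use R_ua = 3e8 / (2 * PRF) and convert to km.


R_ua = 3e8 / (2 * 6185) = 24252.2 m = 24.3 km

24.3 km


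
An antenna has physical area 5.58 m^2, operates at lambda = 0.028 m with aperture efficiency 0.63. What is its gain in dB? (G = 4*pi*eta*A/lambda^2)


G_linear = 4*pi*0.63*5.58/0.028^2 = 56346.71
G_dB = 10*log10(56346.71) = 47.5 dB

47.5 dB


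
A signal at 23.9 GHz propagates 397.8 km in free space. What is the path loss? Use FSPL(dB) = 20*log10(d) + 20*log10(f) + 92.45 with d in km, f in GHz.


20*log10(397.8) = 51.99
20*log10(23.9) = 27.57
FSPL = 172.0 dB

172.0 dB


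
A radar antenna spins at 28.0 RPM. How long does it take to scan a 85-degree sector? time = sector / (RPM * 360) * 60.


t = 85 / (28.0 * 360) * 60 = 0.51 s

0.51 s


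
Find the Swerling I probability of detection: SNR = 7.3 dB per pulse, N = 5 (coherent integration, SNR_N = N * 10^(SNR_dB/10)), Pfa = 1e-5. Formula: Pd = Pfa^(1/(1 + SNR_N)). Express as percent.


SNR_lin = 10^(7.3/10) = 5.37032
SNR_N = 5 * 5.37032 = 26.8516
1/(1 + SNR_N) = 1/27.8516 = 0.0359046
Pd = (1e-5)^0.0359046 = 0.66142
Pd = 66.1%

66.1%


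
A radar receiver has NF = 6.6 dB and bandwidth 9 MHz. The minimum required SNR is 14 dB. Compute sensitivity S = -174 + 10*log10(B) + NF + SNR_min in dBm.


10*log10(9000000.0) = 69.54
S = -174 + 69.54 + 6.6 + 14 = -83.9 dBm

-83.9 dBm


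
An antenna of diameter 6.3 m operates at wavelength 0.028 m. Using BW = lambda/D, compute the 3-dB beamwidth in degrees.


BW_rad = 0.028 / 6.3 = 0.004444
BW_deg = 0.25 degrees

0.25 degrees


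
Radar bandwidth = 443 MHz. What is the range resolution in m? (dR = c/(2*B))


dR = 3e8 / (2 * 443000000.0) = 0.34 m

0.34 m


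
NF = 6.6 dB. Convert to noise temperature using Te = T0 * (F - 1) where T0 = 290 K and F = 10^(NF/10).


NF_lin = 10^(6.6/10) = 4.570882
Te = 290 * (4.570882 - 1) = 1035.6 K

1035.6 K


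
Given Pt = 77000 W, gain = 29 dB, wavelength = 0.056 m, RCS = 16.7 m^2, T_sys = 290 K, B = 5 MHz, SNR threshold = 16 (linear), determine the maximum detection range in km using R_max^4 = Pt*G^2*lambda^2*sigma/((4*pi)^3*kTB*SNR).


G_lin = 10^(29/10) = 794.328235
R^4 = 77000 * 794.328235^2 * 0.056^2 * 16.7 / ((4*pi)^3 * 1.38e-23 * 290 * 5000000.0 * 16)
R^4 = 4.00485e18 m^4
R_max = (4.00485e18)^(1/4) = 44734.9 m = 44.7 km

44.7 km


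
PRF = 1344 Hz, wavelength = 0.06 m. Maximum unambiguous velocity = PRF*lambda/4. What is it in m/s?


V_ua = 1344 * 0.06 / 4 = 20.2 m/s

20.2 m/s


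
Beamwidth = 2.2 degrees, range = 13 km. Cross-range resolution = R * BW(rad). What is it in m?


BW_rad = 0.038397244
CR = 13000 * 0.038397244 = 499.2 m

499.2 m


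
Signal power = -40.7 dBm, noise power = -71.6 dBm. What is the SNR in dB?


SNR = -40.7 - (-71.6) = 30.9 dB

30.9 dB


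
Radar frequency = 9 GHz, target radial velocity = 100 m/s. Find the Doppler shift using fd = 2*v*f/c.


fd = 2 * 100 * 9000000000.0 / 3e8 = 6000.0 Hz

6000.0 Hz


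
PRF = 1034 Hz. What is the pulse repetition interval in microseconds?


PRI = 1/1034 = 0.000967118 s = 967.1 us

967.1 us


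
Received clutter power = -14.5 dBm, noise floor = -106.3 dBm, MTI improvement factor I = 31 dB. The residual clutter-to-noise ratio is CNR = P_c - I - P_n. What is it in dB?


CNR = -14.5 - 31 - (-106.3) = 60.8 dB

60.8 dB


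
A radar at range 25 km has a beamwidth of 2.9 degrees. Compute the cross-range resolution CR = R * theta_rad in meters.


BW_rad = 0.050614548
CR = 25000 * 0.050614548 = 1265.4 m

1265.4 m


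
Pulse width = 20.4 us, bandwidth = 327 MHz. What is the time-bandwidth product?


TBP = 20.4 * 327 = 6670.8

6670.8


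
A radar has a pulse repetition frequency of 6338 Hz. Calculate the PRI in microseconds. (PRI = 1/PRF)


PRI = 1/6338 = 0.0001577785 s = 157.8 us

157.8 us


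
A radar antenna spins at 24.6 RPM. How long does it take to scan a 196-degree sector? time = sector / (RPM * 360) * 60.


t = 196 / (24.6 * 360) * 60 = 1.33 s

1.33 s


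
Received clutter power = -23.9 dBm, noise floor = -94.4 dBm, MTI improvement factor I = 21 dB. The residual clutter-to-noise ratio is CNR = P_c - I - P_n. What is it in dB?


CNR = -23.9 - 21 - (-94.4) = 49.5 dB

49.5 dB


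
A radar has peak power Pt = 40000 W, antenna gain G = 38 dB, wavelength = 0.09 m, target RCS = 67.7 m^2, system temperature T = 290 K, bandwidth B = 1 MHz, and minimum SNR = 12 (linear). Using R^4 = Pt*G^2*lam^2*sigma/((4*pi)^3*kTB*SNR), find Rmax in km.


G_lin = 10^(38/10) = 6309.573445
R^4 = 40000 * 6309.573445^2 * 0.09^2 * 67.7 / ((4*pi)^3 * 1.38e-23 * 290 * 1000000.0 * 12)
R^4 = 9.16317e21 m^4
R_max = (9.16317e21)^(1/4) = 309393.7 m = 309.4 km

309.4 km


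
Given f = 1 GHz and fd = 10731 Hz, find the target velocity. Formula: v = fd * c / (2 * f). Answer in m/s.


v = 10731 * 3e8 / (2 * 1000000000.0) = 1609.7 m/s

1609.7 m/s


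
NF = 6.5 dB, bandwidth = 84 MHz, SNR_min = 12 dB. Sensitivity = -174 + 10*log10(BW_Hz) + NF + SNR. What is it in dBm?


10*log10(84000000.0) = 79.24
S = -174 + 79.24 + 6.5 + 12 = -76.3 dBm

-76.3 dBm


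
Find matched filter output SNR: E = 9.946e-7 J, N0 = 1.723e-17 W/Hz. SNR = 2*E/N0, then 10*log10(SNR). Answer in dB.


SNR_lin = 2 * 9.946e-7 / 1.723e-17 = 1.154e11
SNR_dB = 10*log10(1.154e11) = 110.6 dB

110.6 dB


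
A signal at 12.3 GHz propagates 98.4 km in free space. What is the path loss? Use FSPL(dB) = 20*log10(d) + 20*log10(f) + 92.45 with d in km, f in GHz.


20*log10(98.4) = 39.86
20*log10(12.3) = 21.8
FSPL = 154.1 dB

154.1 dB


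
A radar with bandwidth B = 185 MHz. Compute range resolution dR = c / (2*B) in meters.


dR = 3e8 / (2 * 185000000.0) = 0.81 m

0.81 m


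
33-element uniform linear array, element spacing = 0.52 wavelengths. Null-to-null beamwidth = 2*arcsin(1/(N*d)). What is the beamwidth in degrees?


1/(N*d) = 1/(33*0.52) = 0.058275
BW = 2*arcsin(0.058275) = 6.7 degrees

6.7 degrees


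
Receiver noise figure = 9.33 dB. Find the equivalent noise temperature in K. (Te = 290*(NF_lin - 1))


NF_lin = 10^(9.33/10) = 8.570378
Te = 290 * (8.570378 - 1) = 2195.4 K

2195.4 K


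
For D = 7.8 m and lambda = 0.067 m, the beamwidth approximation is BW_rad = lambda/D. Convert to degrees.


BW_rad = 0.067 / 7.8 = 0.00859
BW_deg = 0.49 degrees

0.49 degrees


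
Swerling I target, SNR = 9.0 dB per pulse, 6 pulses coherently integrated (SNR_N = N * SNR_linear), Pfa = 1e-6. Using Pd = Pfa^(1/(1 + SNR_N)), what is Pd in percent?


SNR_lin = 10^(9.0/10) = 7.94328
SNR_N = 6 * 7.94328 = 47.65968
1/(1 + SNR_N) = 1/48.65968 = 0.0205509
Pd = (1e-6)^0.0205509 = 0.75283
Pd = 75.3%

75.3%


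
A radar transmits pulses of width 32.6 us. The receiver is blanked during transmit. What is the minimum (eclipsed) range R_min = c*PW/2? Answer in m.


R_min = 3e8 * 32.6e-6 / 2 = 4890.0 m

4890.0 m


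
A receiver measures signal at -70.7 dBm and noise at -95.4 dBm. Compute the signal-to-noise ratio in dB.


SNR = -70.7 - (-95.4) = 24.7 dB

24.7 dB


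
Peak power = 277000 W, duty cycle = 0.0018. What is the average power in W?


P_avg = 277000 * 0.0018 = 498.6 W

498.6 W


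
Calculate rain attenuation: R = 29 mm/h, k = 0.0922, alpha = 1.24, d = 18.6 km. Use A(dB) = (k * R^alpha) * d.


gamma = 0.0922 * 29^1.24 = 5.999353 dB/km
A = 5.999353 * 18.6 = 111.59 dB

111.59 dB


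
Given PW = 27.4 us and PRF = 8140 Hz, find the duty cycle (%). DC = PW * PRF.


DC = 27.4e-6 * 8140 * 100 = 22.3%

22.3%


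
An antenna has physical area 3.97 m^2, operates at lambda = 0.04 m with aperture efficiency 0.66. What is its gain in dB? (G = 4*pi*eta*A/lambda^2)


G_linear = 4*pi*0.66*3.97/0.04^2 = 20579.0
G_dB = 10*log10(20579.0) = 43.1 dB

43.1 dB


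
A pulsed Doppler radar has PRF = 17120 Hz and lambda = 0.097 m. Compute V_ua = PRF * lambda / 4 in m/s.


V_ua = 17120 * 0.097 / 4 = 415.2 m/s

415.2 m/s


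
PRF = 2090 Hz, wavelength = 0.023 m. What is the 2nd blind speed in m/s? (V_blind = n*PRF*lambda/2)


V_blind = 2 * 2090 * 0.023 / 2 = 48.1 m/s

48.1 m/s


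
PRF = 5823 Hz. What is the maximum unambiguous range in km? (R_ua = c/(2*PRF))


R_ua = 3e8 / (2 * 5823) = 25759.9 m = 25.8 km

25.8 km


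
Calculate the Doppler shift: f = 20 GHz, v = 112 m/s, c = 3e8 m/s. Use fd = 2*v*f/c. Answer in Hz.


fd = 2 * 112 * 20000000000.0 / 3e8 = 14933.3 Hz

14933.3 Hz


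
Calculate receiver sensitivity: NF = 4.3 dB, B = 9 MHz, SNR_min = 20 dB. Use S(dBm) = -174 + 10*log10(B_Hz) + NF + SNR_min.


10*log10(9000000.0) = 69.54
S = -174 + 69.54 + 4.3 + 20 = -80.2 dBm

-80.2 dBm


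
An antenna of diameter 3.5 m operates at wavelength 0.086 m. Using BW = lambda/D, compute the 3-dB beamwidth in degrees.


BW_rad = 0.086 / 3.5 = 0.024571
BW_deg = 1.41 degrees

1.41 degrees


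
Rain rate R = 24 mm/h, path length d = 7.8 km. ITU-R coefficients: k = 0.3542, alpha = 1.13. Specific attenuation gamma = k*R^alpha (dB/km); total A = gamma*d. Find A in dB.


gamma = 0.3542 * 24^1.13 = 12.849531 dB/km
A = 12.849531 * 7.8 = 100.23 dB

100.23 dB


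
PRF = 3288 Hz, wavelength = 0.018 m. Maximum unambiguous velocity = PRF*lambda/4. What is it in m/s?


V_ua = 3288 * 0.018 / 4 = 14.8 m/s

14.8 m/s


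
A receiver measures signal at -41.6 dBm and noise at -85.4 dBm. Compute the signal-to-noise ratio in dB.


SNR = -41.6 - (-85.4) = 43.8 dB

43.8 dB


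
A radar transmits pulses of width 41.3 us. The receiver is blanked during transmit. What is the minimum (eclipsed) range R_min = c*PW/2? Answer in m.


R_min = 3e8 * 41.3e-6 / 2 = 6195.0 m

6195.0 m


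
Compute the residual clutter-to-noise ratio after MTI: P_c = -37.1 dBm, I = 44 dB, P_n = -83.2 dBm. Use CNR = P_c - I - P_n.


CNR = -37.1 - 44 - (-83.2) = 2.1 dB

2.1 dB


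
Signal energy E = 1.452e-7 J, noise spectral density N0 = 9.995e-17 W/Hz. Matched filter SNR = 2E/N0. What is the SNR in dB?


SNR_lin = 2 * 1.452e-7 / 9.995e-17 = 2.905e9
SNR_dB = 10*log10(2.905e9) = 94.6 dB

94.6 dB


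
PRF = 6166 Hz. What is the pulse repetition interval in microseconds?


PRI = 1/6166 = 0.0001621797 s = 162.2 us

162.2 us


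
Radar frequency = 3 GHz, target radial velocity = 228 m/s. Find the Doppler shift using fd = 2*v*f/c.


fd = 2 * 228 * 3000000000.0 / 3e8 = 4560.0 Hz

4560.0 Hz


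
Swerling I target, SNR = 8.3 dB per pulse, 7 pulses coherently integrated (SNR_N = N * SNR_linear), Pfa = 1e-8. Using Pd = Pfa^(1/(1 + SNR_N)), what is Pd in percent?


SNR_lin = 10^(8.3/10) = 6.76083
SNR_N = 7 * 6.76083 = 47.32581
1/(1 + SNR_N) = 1/48.32581 = 0.0206929
Pd = (1e-8)^0.0206929 = 0.68306
Pd = 68.3%

68.3%


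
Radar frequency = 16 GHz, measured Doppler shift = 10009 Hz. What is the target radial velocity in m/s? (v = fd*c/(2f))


v = 10009 * 3e8 / (2 * 16000000000.0) = 93.8 m/s

93.8 m/s


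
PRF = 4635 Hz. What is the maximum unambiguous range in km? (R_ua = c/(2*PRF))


R_ua = 3e8 / (2 * 4635) = 32362.5 m = 32.4 km

32.4 km


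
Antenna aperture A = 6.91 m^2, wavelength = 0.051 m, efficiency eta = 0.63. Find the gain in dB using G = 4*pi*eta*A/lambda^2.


G_linear = 4*pi*0.63*6.91/0.051^2 = 21032.36
G_dB = 10*log10(21032.36) = 43.2 dB

43.2 dB


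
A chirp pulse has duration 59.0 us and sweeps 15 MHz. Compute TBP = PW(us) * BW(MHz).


TBP = 59.0 * 15 = 885.0

885.0


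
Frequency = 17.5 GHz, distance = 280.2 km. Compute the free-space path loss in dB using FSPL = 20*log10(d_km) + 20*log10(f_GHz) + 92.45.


20*log10(280.2) = 48.95
20*log10(17.5) = 24.86
FSPL = 166.3 dB

166.3 dB


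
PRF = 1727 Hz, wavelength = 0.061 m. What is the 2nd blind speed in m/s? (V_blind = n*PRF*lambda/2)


V_blind = 2 * 1727 * 0.061 / 2 = 105.3 m/s

105.3 m/s


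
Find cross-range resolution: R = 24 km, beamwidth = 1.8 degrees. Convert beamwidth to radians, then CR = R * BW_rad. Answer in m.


BW_rad = 0.031415927
CR = 24000 * 0.031415927 = 754.0 m

754.0 m


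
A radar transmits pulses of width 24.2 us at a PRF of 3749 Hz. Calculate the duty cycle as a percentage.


DC = 24.2e-6 * 3749 * 100 = 9.07%

9.07%


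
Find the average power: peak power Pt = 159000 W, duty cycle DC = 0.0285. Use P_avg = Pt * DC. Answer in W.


P_avg = 159000 * 0.0285 = 4531.5 W

4531.5 W


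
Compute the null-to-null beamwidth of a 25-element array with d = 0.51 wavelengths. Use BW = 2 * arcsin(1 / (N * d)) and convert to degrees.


1/(N*d) = 1/(25*0.51) = 0.078431
BW = 2*arcsin(0.078431) = 9.0 degrees

9.0 degrees


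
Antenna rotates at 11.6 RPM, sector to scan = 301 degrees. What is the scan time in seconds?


t = 301 / (11.6 * 360) * 60 = 4.32 s

4.32 s


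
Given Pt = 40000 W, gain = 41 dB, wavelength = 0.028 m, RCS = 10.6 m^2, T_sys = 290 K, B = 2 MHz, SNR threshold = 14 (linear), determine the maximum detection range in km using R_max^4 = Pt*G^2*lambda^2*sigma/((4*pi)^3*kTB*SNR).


G_lin = 10^(41/10) = 12589.254118
R^4 = 40000 * 12589.254118^2 * 0.028^2 * 10.6 / ((4*pi)^3 * 1.38e-23 * 290 * 2000000.0 * 14)
R^4 = 2.36928e20 m^4
R_max = (2.36928e20)^(1/4) = 124066.4 m = 124.1 km

124.1 km


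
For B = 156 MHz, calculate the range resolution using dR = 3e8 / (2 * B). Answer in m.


dR = 3e8 / (2 * 156000000.0) = 0.96 m

0.96 m


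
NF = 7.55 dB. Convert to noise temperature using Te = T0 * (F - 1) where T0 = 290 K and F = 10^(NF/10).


NF_lin = 10^(7.55/10) = 5.688529
Te = 290 * (5.688529 - 1) = 1359.7 K

1359.7 K


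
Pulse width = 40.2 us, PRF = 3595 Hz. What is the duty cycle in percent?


DC = 40.2e-6 * 3595 * 100 = 14.45%

14.45%


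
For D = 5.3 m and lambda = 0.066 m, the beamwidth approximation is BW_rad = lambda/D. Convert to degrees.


BW_rad = 0.066 / 5.3 = 0.012453
BW_deg = 0.71 degrees

0.71 degrees


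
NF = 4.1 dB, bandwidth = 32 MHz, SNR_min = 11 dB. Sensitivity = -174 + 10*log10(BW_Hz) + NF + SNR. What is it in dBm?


10*log10(32000000.0) = 75.05
S = -174 + 75.05 + 4.1 + 11 = -83.8 dBm

-83.8 dBm


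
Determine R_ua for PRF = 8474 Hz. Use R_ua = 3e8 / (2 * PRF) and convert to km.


R_ua = 3e8 / (2 * 8474) = 17701.2 m = 17.7 km

17.7 km


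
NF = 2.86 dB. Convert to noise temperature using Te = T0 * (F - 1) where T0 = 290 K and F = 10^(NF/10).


NF_lin = 10^(2.86/10) = 1.931968
Te = 290 * (1.931968 - 1) = 270.3 K

270.3 K


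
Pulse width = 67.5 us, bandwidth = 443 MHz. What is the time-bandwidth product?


TBP = 67.5 * 443 = 29902.5

29902.5


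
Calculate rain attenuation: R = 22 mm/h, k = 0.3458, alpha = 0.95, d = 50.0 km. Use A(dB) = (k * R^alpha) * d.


gamma = 0.3458 * 22^0.95 = 6.518183 dB/km
A = 6.518183 * 50.0 = 325.91 dB

325.91 dB


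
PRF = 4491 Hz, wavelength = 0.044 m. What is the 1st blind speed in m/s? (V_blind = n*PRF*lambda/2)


V_blind = 1 * 4491 * 0.044 / 2 = 98.8 m/s

98.8 m/s


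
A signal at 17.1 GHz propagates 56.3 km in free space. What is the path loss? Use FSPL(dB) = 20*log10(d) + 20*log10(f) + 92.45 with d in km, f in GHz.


20*log10(56.3) = 35.01
20*log10(17.1) = 24.66
FSPL = 152.1 dB

152.1 dB


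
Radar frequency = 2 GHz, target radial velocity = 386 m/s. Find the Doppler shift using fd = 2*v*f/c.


fd = 2 * 386 * 2000000000.0 / 3e8 = 5146.7 Hz

5146.7 Hz


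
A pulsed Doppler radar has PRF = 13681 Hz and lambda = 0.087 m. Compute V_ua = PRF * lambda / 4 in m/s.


V_ua = 13681 * 0.087 / 4 = 297.6 m/s

297.6 m/s


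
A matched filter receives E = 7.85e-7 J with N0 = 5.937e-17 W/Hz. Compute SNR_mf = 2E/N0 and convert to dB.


SNR_lin = 2 * 7.85e-7 / 5.937e-17 = 2.644e10
SNR_dB = 10*log10(2.644e10) = 104.2 dB

104.2 dB


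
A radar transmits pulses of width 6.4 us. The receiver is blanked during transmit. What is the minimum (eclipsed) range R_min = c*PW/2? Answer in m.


R_min = 3e8 * 6.4e-6 / 2 = 960.0 m

960.0 m


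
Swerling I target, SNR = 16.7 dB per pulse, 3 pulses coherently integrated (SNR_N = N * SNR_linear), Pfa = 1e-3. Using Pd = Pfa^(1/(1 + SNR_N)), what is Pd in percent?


SNR_lin = 10^(16.7/10) = 46.77351
SNR_N = 3 * 46.77351 = 140.32053
1/(1 + SNR_N) = 1/141.32053 = 0.0070761
Pd = (1e-3)^0.0070761 = 0.9523
Pd = 95.2%

95.2%


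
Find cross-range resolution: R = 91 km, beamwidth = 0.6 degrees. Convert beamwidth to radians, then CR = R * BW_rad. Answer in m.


BW_rad = 0.010471976
CR = 91000 * 0.010471976 = 952.9 m

952.9 m


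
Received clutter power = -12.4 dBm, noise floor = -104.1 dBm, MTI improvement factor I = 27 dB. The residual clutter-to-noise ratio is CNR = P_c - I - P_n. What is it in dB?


CNR = -12.4 - 27 - (-104.1) = 64.7 dB

64.7 dB


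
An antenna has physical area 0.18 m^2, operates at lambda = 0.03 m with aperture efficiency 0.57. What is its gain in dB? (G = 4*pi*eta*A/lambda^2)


G_linear = 4*pi*0.57*0.18/0.03^2 = 1432.57
G_dB = 10*log10(1432.57) = 31.6 dB

31.6 dB


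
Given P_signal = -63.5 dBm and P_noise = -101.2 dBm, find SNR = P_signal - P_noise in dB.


SNR = -63.5 - (-101.2) = 37.7 dB

37.7 dB


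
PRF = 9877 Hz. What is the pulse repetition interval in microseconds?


PRI = 1/9877 = 0.0001012453 s = 101.2 us

101.2 us


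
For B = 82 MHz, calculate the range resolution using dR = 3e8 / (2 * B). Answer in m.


dR = 3e8 / (2 * 82000000.0) = 1.83 m

1.83 m


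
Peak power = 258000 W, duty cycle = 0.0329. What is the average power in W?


P_avg = 258000 * 0.0329 = 8488.2 W

8488.2 W


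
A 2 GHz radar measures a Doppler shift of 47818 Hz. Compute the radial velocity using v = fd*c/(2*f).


v = 47818 * 3e8 / (2 * 2000000000.0) = 3586.4 m/s

3586.4 m/s


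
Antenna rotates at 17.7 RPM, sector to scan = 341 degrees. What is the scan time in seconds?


t = 341 / (17.7 * 360) * 60 = 3.21 s

3.21 s


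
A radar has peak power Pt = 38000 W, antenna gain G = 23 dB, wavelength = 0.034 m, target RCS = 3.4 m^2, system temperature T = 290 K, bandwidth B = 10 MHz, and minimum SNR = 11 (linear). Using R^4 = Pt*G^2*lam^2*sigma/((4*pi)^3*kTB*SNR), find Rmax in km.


G_lin = 10^(23/10) = 199.526231
R^4 = 38000 * 199.526231^2 * 0.034^2 * 3.4 / ((4*pi)^3 * 1.38e-23 * 290 * 10000000.0 * 11)
R^4 = 6.80646e15 m^4
R_max = (6.80646e15)^(1/4) = 9083.0 m = 9.1 km

9.1 km


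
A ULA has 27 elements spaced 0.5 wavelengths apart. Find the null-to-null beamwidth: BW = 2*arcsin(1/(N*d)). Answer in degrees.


1/(N*d) = 1/(27*0.5) = 0.074074
BW = 2*arcsin(0.074074) = 8.5 degrees

8.5 degrees


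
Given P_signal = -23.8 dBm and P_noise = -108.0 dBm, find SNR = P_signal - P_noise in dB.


SNR = -23.8 - (-108.0) = 84.2 dB

84.2 dB


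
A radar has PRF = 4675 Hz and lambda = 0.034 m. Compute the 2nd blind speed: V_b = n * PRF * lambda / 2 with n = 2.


V_blind = 2 * 4675 * 0.034 / 2 = 159.0 m/s

159.0 m/s


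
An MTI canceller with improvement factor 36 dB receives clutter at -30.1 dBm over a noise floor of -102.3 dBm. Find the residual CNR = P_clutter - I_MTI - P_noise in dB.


CNR = -30.1 - 36 - (-102.3) = 36.2 dB

36.2 dB


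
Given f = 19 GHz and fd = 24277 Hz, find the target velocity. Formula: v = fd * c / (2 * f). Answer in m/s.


v = 24277 * 3e8 / (2 * 19000000000.0) = 191.7 m/s

191.7 m/s


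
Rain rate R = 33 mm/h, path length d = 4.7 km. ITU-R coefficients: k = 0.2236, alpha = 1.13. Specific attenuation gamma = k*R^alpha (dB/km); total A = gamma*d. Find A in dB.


gamma = 0.2236 * 33^1.13 = 11.624989 dB/km
A = 11.624989 * 4.7 = 54.64 dB

54.64 dB


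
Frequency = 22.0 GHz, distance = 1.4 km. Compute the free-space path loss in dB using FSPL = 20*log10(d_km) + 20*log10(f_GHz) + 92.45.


20*log10(1.4) = 2.92
20*log10(22.0) = 26.85
FSPL = 122.2 dB

122.2 dB


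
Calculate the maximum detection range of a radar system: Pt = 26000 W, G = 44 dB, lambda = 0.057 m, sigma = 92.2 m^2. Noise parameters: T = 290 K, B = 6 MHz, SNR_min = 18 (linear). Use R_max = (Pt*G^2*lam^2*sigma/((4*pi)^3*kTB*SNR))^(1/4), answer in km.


G_lin = 10^(44/10) = 25118.864315
R^4 = 26000 * 25118.864315^2 * 0.057^2 * 92.2 / ((4*pi)^3 * 1.38e-23 * 290 * 6000000.0 * 18)
R^4 = 5.72959e21 m^4
R_max = (5.72959e21)^(1/4) = 275125.5 m = 275.1 km

275.1 km


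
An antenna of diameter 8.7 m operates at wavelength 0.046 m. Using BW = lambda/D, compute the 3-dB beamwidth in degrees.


BW_rad = 0.046 / 8.7 = 0.005287
BW_deg = 0.3 degrees

0.3 degrees


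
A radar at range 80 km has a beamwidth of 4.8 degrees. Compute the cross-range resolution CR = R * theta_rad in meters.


BW_rad = 0.083775804
CR = 80000 * 0.083775804 = 6702.1 m

6702.1 m


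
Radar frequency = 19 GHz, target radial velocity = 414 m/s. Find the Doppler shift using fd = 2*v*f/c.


fd = 2 * 414 * 19000000000.0 / 3e8 = 52440.0 Hz

52440.0 Hz


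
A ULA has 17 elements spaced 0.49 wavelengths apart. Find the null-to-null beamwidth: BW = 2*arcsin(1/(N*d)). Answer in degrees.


1/(N*d) = 1/(17*0.49) = 0.120048
BW = 2*arcsin(0.120048) = 13.8 degrees

13.8 degrees


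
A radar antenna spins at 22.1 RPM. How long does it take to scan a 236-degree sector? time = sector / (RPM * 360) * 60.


t = 236 / (22.1 * 360) * 60 = 1.78 s

1.78 s


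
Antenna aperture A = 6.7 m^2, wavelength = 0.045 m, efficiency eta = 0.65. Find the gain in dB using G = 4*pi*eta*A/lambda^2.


G_linear = 4*pi*0.65*6.7/0.045^2 = 27025.45
G_dB = 10*log10(27025.45) = 44.3 dB

44.3 dB


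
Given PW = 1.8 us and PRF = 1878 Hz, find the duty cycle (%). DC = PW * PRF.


DC = 1.8e-6 * 1878 * 100 = 0.34%

0.34%


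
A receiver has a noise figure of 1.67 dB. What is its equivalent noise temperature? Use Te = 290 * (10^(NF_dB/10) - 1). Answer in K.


NF_lin = 10^(1.67/10) = 1.468926
Te = 290 * (1.468926 - 1) = 136.0 K

136.0 K


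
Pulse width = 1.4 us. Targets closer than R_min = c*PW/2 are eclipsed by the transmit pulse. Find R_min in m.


R_min = 3e8 * 1.4e-6 / 2 = 210.0 m

210.0 m


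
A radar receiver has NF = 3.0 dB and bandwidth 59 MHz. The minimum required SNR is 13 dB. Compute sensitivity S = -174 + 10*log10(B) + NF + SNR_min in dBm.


10*log10(59000000.0) = 77.71
S = -174 + 77.71 + 3.0 + 13 = -80.3 dBm

-80.3 dBm


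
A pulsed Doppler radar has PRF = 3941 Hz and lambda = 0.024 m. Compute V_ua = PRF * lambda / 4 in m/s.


V_ua = 3941 * 0.024 / 4 = 23.6 m/s

23.6 m/s


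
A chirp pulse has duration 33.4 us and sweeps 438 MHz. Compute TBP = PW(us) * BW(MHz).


TBP = 33.4 * 438 = 14629.2

14629.2


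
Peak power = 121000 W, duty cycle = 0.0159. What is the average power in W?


P_avg = 121000 * 0.0159 = 1923.9 W

1923.9 W


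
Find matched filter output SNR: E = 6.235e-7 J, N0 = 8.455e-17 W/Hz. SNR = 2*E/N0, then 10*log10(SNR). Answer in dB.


SNR_lin = 2 * 6.235e-7 / 8.455e-17 = 1.475e10
SNR_dB = 10*log10(1.475e10) = 101.7 dB

101.7 dB


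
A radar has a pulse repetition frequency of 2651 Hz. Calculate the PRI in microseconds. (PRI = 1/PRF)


PRI = 1/2651 = 0.0003772161 s = 377.2 us

377.2 us


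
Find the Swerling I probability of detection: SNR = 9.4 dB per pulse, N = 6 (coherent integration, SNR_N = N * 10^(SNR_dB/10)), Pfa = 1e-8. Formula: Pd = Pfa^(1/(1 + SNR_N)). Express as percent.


SNR_lin = 10^(9.4/10) = 8.70964
SNR_N = 6 * 8.70964 = 52.25784
1/(1 + SNR_N) = 1/53.25784 = 0.0187766
Pd = (1e-8)^0.0187766 = 0.7076
Pd = 70.8%

70.8%


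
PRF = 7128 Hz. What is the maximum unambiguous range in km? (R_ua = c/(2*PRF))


R_ua = 3e8 / (2 * 7128) = 21043.8 m = 21.0 km

21.0 km


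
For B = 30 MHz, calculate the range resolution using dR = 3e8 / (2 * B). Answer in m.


dR = 3e8 / (2 * 30000000.0) = 5.0 m

5.0 m


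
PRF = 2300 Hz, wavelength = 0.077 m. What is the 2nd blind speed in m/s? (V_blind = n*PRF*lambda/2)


V_blind = 2 * 2300 * 0.077 / 2 = 177.1 m/s

177.1 m/s


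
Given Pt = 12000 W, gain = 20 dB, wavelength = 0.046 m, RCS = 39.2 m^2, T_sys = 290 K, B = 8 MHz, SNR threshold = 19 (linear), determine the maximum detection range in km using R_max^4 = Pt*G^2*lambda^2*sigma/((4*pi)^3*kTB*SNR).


G_lin = 10^(20/10) = 100.0
R^4 = 12000 * 100.0^2 * 0.046^2 * 39.2 / ((4*pi)^3 * 1.38e-23 * 290 * 8000000.0 * 19)
R^4 = 8.2458e15 m^4
R_max = (8.2458e15)^(1/4) = 9529.2 m = 9.5 km

9.5 km


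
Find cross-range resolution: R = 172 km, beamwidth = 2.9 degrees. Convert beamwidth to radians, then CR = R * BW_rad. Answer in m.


BW_rad = 0.050614548
CR = 172000 * 0.050614548 = 8705.7 m

8705.7 m


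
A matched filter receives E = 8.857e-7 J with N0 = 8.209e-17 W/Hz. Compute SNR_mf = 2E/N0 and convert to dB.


SNR_lin = 2 * 8.857e-7 / 8.209e-17 = 2.158e10
SNR_dB = 10*log10(2.158e10) = 103.3 dB

103.3 dB


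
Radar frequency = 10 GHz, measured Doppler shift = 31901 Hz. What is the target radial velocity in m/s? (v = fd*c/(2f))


v = 31901 * 3e8 / (2 * 10000000000.0) = 478.5 m/s

478.5 m/s


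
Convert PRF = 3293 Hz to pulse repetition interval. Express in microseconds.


PRI = 1/3293 = 0.0003036745 s = 303.7 us

303.7 us


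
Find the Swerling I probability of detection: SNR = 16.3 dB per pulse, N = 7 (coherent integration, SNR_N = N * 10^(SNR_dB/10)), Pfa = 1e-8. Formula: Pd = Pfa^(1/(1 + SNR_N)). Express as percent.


SNR_lin = 10^(16.3/10) = 42.65795
SNR_N = 7 * 42.65795 = 298.60565
1/(1 + SNR_N) = 1/299.60565 = 0.0033377
Pd = (1e-8)^0.0033377 = 0.94037
Pd = 94.0%

94.0%


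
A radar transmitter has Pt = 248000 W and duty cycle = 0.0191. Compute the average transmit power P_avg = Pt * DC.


P_avg = 248000 * 0.0191 = 4736.8 W

4736.8 W


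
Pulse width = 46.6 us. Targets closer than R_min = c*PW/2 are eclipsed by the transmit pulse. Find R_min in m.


R_min = 3e8 * 46.6e-6 / 2 = 6990.0 m

6990.0 m


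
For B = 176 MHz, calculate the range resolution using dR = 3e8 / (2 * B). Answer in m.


dR = 3e8 / (2 * 176000000.0) = 0.85 m

0.85 m


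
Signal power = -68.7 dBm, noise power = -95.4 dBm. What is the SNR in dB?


SNR = -68.7 - (-95.4) = 26.7 dB

26.7 dB


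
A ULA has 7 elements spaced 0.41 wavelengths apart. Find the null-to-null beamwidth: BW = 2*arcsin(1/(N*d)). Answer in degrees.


1/(N*d) = 1/(7*0.41) = 0.348432
BW = 2*arcsin(0.348432) = 40.8 degrees

40.8 degrees


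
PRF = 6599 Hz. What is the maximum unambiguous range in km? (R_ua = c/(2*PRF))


R_ua = 3e8 / (2 * 6599) = 22730.7 m = 22.7 km

22.7 km


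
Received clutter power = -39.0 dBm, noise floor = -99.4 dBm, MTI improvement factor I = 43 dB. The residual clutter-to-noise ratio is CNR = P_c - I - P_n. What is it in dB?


CNR = -39.0 - 43 - (-99.4) = 17.4 dB

17.4 dB


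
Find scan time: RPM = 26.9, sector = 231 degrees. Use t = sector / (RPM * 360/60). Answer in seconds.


t = 231 / (26.9 * 360) * 60 = 1.43 s

1.43 s


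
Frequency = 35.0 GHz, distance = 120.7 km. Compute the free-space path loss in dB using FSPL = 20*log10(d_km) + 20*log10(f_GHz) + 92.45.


20*log10(120.7) = 41.63
20*log10(35.0) = 30.88
FSPL = 165.0 dB

165.0 dB


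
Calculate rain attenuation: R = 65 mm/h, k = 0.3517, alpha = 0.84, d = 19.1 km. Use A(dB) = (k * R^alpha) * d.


gamma = 0.3517 * 65^0.84 = 11.722482 dB/km
A = 11.722482 * 19.1 = 223.9 dB

223.9 dB


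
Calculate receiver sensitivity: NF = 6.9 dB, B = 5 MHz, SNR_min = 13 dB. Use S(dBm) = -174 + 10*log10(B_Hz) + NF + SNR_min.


10*log10(5000000.0) = 66.99
S = -174 + 66.99 + 6.9 + 13 = -87.1 dBm

-87.1 dBm


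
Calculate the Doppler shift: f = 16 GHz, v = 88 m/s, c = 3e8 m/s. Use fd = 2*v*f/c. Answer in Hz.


fd = 2 * 88 * 16000000000.0 / 3e8 = 9386.7 Hz

9386.7 Hz


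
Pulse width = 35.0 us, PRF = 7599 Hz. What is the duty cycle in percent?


DC = 35.0e-6 * 7599 * 100 = 26.6%

26.6%


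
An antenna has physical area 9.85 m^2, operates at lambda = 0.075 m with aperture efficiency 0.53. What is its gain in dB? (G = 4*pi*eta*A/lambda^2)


G_linear = 4*pi*0.53*9.85/0.075^2 = 11662.71
G_dB = 10*log10(11662.71) = 40.7 dB

40.7 dB


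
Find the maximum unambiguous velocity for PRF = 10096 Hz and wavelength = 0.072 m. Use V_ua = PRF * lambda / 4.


V_ua = 10096 * 0.072 / 4 = 181.7 m/s

181.7 m/s


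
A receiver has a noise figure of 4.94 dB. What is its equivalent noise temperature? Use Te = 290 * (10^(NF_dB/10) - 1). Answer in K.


NF_lin = 10^(4.94/10) = 3.11889
Te = 290 * (3.11889 - 1) = 614.5 K

614.5 K


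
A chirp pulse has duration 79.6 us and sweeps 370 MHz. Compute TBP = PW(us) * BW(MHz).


TBP = 79.6 * 370 = 29452.0

29452.0


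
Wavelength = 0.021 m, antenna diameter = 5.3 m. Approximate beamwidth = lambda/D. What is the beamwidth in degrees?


BW_rad = 0.021 / 5.3 = 0.003962
BW_deg = 0.23 degrees

0.23 degrees


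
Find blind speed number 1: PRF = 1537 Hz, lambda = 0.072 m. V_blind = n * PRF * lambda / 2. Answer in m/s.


V_blind = 1 * 1537 * 0.072 / 2 = 55.3 m/s

55.3 m/s


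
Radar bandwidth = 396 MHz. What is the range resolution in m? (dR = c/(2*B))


dR = 3e8 / (2 * 396000000.0) = 0.38 m

0.38 m


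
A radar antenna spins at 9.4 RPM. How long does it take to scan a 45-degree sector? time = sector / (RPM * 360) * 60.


t = 45 / (9.4 * 360) * 60 = 0.8 s

0.8 s


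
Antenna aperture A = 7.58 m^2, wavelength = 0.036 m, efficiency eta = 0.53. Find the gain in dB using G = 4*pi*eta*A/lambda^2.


G_linear = 4*pi*0.53*7.58/0.036^2 = 38953.81
G_dB = 10*log10(38953.81) = 45.9 dB

45.9 dB


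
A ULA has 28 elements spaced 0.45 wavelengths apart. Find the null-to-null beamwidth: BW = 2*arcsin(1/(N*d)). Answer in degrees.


1/(N*d) = 1/(28*0.45) = 0.079365
BW = 2*arcsin(0.079365) = 9.1 degrees

9.1 degrees


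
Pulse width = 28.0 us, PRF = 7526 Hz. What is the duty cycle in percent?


DC = 28.0e-6 * 7526 * 100 = 21.07%

21.07%


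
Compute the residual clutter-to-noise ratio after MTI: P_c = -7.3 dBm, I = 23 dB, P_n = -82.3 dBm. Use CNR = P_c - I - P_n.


CNR = -7.3 - 23 - (-82.3) = 52.0 dB

52.0 dB


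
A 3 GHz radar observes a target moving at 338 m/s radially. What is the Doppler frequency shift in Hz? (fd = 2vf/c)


fd = 2 * 338 * 3000000000.0 / 3e8 = 6760.0 Hz

6760.0 Hz


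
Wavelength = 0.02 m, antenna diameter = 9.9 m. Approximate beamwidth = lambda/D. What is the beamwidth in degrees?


BW_rad = 0.02 / 9.9 = 0.00202
BW_deg = 0.12 degrees

0.12 degrees


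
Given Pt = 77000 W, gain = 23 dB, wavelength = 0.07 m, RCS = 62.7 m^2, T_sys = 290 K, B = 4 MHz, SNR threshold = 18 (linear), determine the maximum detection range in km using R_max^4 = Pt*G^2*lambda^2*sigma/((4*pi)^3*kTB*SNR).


G_lin = 10^(23/10) = 199.526231
R^4 = 77000 * 199.526231^2 * 0.07^2 * 62.7 / ((4*pi)^3 * 1.38e-23 * 290 * 4000000.0 * 18)
R^4 = 1.64708e18 m^4
R_max = (1.64708e18)^(1/4) = 35824.4 m = 35.8 km

35.8 km


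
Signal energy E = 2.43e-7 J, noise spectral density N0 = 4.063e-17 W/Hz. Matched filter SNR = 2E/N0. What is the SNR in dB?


SNR_lin = 2 * 2.43e-7 / 4.063e-17 = 1.196e10
SNR_dB = 10*log10(1.196e10) = 100.8 dB

100.8 dB


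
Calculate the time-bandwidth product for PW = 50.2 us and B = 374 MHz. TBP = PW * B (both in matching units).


TBP = 50.2 * 374 = 18774.8

18774.8


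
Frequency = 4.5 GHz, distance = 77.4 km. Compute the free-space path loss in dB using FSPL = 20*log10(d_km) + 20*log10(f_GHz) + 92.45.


20*log10(77.4) = 37.77
20*log10(4.5) = 13.06
FSPL = 143.3 dB

143.3 dB


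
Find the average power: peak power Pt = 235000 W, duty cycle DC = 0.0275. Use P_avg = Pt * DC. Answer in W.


P_avg = 235000 * 0.0275 = 6462.5 W

6462.5 W


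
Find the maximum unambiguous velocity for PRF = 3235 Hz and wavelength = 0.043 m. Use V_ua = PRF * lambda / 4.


V_ua = 3235 * 0.043 / 4 = 34.8 m/s

34.8 m/s


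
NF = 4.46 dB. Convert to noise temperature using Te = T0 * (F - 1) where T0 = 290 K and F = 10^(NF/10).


NF_lin = 10^(4.46/10) = 2.792544
Te = 290 * (2.792544 - 1) = 519.8 K

519.8 K


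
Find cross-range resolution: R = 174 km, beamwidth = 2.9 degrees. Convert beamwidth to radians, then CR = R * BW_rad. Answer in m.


BW_rad = 0.050614548
CR = 174000 * 0.050614548 = 8806.9 m

8806.9 m


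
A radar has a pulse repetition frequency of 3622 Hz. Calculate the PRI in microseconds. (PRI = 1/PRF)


PRI = 1/3622 = 0.0002760906 s = 276.1 us

276.1 us


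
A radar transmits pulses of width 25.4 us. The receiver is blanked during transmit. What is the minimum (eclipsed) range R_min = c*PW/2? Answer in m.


R_min = 3e8 * 25.4e-6 / 2 = 3810.0 m

3810.0 m


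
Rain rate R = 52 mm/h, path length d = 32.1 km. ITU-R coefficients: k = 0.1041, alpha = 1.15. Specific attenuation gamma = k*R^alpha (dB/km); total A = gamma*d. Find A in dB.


gamma = 0.1041 * 52^1.15 = 9.791621 dB/km
A = 9.791621 * 32.1 = 314.31 dB

314.31 dB


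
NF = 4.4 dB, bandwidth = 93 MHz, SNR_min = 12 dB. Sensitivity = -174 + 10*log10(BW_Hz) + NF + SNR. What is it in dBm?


10*log10(93000000.0) = 79.68
S = -174 + 79.68 + 4.4 + 12 = -77.9 dBm

-77.9 dBm


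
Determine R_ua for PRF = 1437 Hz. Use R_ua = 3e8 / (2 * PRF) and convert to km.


R_ua = 3e8 / (2 * 1437) = 104384.1 m = 104.4 km

104.4 km


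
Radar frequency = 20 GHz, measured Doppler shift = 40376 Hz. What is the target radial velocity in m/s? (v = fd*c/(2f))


v = 40376 * 3e8 / (2 * 20000000000.0) = 302.8 m/s

302.8 m/s


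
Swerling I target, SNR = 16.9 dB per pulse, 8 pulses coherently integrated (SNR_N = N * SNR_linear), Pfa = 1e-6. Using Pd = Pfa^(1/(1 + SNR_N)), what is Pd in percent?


SNR_lin = 10^(16.9/10) = 48.97788
SNR_N = 8 * 48.97788 = 391.82304
1/(1 + SNR_N) = 1/392.82304 = 0.0025457
Pd = (1e-6)^0.0025457 = 0.96544
Pd = 96.5%

96.5%


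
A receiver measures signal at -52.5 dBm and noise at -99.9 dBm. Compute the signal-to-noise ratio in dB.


SNR = -52.5 - (-99.9) = 47.4 dB

47.4 dB


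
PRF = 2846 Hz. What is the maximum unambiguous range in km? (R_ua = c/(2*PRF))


R_ua = 3e8 / (2 * 2846) = 52705.6 m = 52.7 km

52.7 km


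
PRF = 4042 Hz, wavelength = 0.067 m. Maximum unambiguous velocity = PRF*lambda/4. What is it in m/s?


V_ua = 4042 * 0.067 / 4 = 67.7 m/s

67.7 m/s


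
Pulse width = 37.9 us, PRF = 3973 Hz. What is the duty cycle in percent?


DC = 37.9e-6 * 3973 * 100 = 15.06%

15.06%


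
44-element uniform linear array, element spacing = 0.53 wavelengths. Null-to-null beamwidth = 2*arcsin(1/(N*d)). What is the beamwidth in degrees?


1/(N*d) = 1/(44*0.53) = 0.042882
BW = 2*arcsin(0.042882) = 4.9 degrees

4.9 degrees


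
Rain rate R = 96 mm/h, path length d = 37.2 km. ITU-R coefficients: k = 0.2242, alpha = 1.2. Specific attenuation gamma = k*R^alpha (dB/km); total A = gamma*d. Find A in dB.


gamma = 0.2242 * 96^1.2 = 53.624232 dB/km
A = 53.624232 * 37.2 = 1994.82 dB

1994.82 dB
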